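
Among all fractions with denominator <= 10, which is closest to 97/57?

Expand x = 97/57 as a continued fraction with the Euclidean algorithm:
  97 = 1*57 + 40, so a_0 = 1.
  57 = 1*40 + 17, so a_1 = 1.
  40 = 2*17 + 6, so a_2 = 2.
  17 = 2*6 + 5, so a_3 = 2.
  6 = 1*5 + 1, so a_4 = 1.
  5 = 5*1 + 0, so a_5 = 5.
so x = [1; 1, 2, 2, 1, 5].
Convergents (p_i = a_i*p_{i-1} + p_{i-2}, q_i = a_i*q_{i-1} + q_{i-2} with p_{-2}=0, p_{-1}=1, q_{-2}=1, q_{-1}=0), until the denominator exceeds 10:
  i=0: a_0=1, p_0 = 1*1 + 0 = 1, q_0 = 1*0 + 1 = 1.
  i=1: a_1=1, p_1 = 1*1 + 1 = 2, q_1 = 1*1 + 0 = 1.
  i=2: a_2=2, p_2 = 2*2 + 1 = 5, q_2 = 2*1 + 1 = 3.
  i=3: a_3=2, p_3 = 2*5 + 2 = 12, q_3 = 2*3 + 1 = 7.
  i=4: a_4=1, p_4 = 1*12 + 5 = 17, q_4 = 1*7 + 3 = 10.
  i=5: a_5=5, p_5 = 5*17 + 12 = 97, q_5 = 5*10 + 7 = 57.
q_5 = 57 > 10, so the last convergent with denominator <= 10 is p_4/q_4 = 17/10.
The closest fraction with denominator <= 10 is either p_4/q_4 or the intermediate fraction (k*p_4 + p_3)/(k*q_4 + q_3) with the largest k >= 1 whose denominator stays <= 10; these approach x as k grows, and every other convergent or intermediate fraction in range is farther away.
Largest k: floor((10 - q_3)/q_4) = floor((10 - 7)/10) = 0.
Since k = 0, no intermediate fraction beyond p_4/q_4 has denominator <= 10, so the convergent 17/10 is the closest (its error is |97*10 - 17*57|/(57*10) = 1/570).

17/10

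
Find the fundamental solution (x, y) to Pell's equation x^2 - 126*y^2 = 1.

First expand sqrt(126) as a continued fraction. With x_i = (sqrt(126) + m_i)/d_i and (m_0, d_0) = (0, 1): a_0 = floor(sqrt(126)) = 11, since 11^2 = 121 <= 126 < 144 = 12^2.
Iterate m_{i+1} = d_i*a_i - m_i, d_{i+1} = (126 - m_{i+1}^2)/d_i, a_{i+1} = floor((a_0 + m_{i+1})/d_{i+1}):
  m_1 = 1*11 - 0 = 11, d_1 = (126 - 11^2)/1 = 5/1 = 5, a_1 = floor((11 + 11)/5) = 4.
  m_2 = 5*4 - 11 = 9, d_2 = (126 - 9^2)/5 = 45/5 = 9, a_2 = floor((11 + 9)/9) = 2.
  m_3 = 9*2 - 9 = 9, d_3 = (126 - 9^2)/9 = 45/9 = 5, a_3 = floor((11 + 9)/5) = 4.
  m_4 = 5*4 - 9 = 11, d_4 = (126 - 11^2)/5 = 5/5 = 1, a_4 = floor((11 + 11)/1) = 22.
  m_5 = 1*22 - 11 = 11, d_5 = (126 - 11^2)/1 = 5/1 = 5: (m_5, d_5) = (m_1, d_1) = (11, 5), so from here the quotients repeat a_1, ..., a_4; the period length is 4.
So sqrt(126) = [11; (4, 2, 4, 22)] with period length k = 4.
k is even, so the fundamental solution of x^2 - 126y^2 = 1 is (p_{k-1}, q_{k-1}) = (p_3, q_3); compute convergents through index 3.
Convergents (p_i = a_i*p_{i-1} + p_{i-2}, q_i = a_i*q_{i-1} + q_{i-2} with p_{-2}=0, p_{-1}=1, q_{-2}=1, q_{-1}=0):
  i=0: a_0=11, p_0 = 11*1 + 0 = 11, q_0 = 11*0 + 1 = 1.
  i=1: a_1=4, p_1 = 4*11 + 1 = 45, q_1 = 4*1 + 0 = 4.
  i=2: a_2=2, p_2 = 2*45 + 11 = 101, q_2 = 2*4 + 1 = 9.
  i=3: a_3=4, p_3 = 4*101 + 45 = 449, q_3 = 4*9 + 4 = 40.
Check: 449^2 - 126*40^2 = 201601 - 201600 = 1, so (x, y) = (449, 40) solves the equation, and by the theorem it is the least positive solution.

(x, y) = (449, 40)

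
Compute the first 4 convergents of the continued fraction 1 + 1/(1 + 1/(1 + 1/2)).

Using the convergent recurrence p_i = a_i*p_{i-1} + p_{i-2}, q_i = a_i*q_{i-1} + q_{i-2} with p_{-2}=0, p_{-1}=1, q_{-2}=1, q_{-1}=0:
  i=0: a_0=1, p_0 = 1*1 + 0 = 1, q_0 = 1*0 + 1 = 1.
  i=1: a_1=1, p_1 = 1*1 + 1 = 2, q_1 = 1*1 + 0 = 1.
  i=2: a_2=1, p_2 = 1*2 + 1 = 3, q_2 = 1*1 + 1 = 2.
  i=3: a_3=2, p_3 = 2*3 + 2 = 8, q_3 = 2*2 + 1 = 5.

1/1, 2/1, 3/2, 8/5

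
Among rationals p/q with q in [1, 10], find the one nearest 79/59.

Expand x = 79/59 as a continued fraction with the Euclidean algorithm:
  79 = 1*59 + 20, so a_0 = 1.
  59 = 2*20 + 19, so a_1 = 2.
  20 = 1*19 + 1, so a_2 = 1.
  19 = 19*1 + 0, so a_3 = 19.
so x = [1; 2, 1, 19].
Convergents (p_i = a_i*p_{i-1} + p_{i-2}, q_i = a_i*q_{i-1} + q_{i-2} with p_{-2}=0, p_{-1}=1, q_{-2}=1, q_{-1}=0), until the denominator exceeds 10:
  i=0: a_0=1, p_0 = 1*1 + 0 = 1, q_0 = 1*0 + 1 = 1.
  i=1: a_1=2, p_1 = 2*1 + 1 = 3, q_1 = 2*1 + 0 = 2.
  i=2: a_2=1, p_2 = 1*3 + 1 = 4, q_2 = 1*2 + 1 = 3.
  i=3: a_3=19, p_3 = 19*4 + 3 = 79, q_3 = 19*3 + 2 = 59.
q_3 = 59 > 10, so the last convergent with denominator <= 10 is p_2/q_2 = 4/3.
The closest fraction with denominator <= 10 is either p_2/q_2 or the intermediate fraction (k*p_2 + p_1)/(k*q_2 + q_1) with the largest k >= 1 whose denominator stays <= 10; these approach x as k grows, and every other convergent or intermediate fraction in range is farther away.
Largest k: floor((10 - q_1)/q_2) = floor((10 - 2)/3) = 2.
That gives (2*4 + 3)/(2*3 + 2) = 11/8.
Compare the errors: |x - 4/3| = |79*3 - 4*59|/(59*3) = 1/177, and |x - 11/8| = |79*8 - 11*59|/(59*8) = 17/472.
Cross-multiplying, 1*472 = 472 < 3009 = 17*177, so 1/177 is smaller: the convergent 4/3 is closer to x than 11/8.

4/3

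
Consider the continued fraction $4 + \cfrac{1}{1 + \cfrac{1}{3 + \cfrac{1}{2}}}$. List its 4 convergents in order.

4/1, 5/1, 19/4, 43/9

Using the convergent recurrence p_i = a_i*p_{i-1} + p_{i-2}, q_i = a_i*q_{i-1} + q_{i-2} with p_{-2}=0, p_{-1}=1, q_{-2}=1, q_{-1}=0:
  i=0: a_0=4, p_0 = 4*1 + 0 = 4, q_0 = 4*0 + 1 = 1.
  i=1: a_1=1, p_1 = 1*4 + 1 = 5, q_1 = 1*1 + 0 = 1.
  i=2: a_2=3, p_2 = 3*5 + 4 = 19, q_2 = 3*1 + 1 = 4.
  i=3: a_3=2, p_3 = 2*19 + 5 = 43, q_3 = 2*4 + 1 = 9.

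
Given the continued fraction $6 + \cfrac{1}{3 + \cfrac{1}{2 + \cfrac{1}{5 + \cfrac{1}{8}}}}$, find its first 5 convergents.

Using the convergent recurrence p_i = a_i*p_{i-1} + p_{i-2}, q_i = a_i*q_{i-1} + q_{i-2} with p_{-2}=0, p_{-1}=1, q_{-2}=1, q_{-1}=0:
  i=0: a_0=6, p_0 = 6*1 + 0 = 6, q_0 = 6*0 + 1 = 1.
  i=1: a_1=3, p_1 = 3*6 + 1 = 19, q_1 = 3*1 + 0 = 3.
  i=2: a_2=2, p_2 = 2*19 + 6 = 44, q_2 = 2*3 + 1 = 7.
  i=3: a_3=5, p_3 = 5*44 + 19 = 239, q_3 = 5*7 + 3 = 38.
  i=4: a_4=8, p_4 = 8*239 + 44 = 1956, q_4 = 8*38 + 7 = 311.

6/1, 19/3, 44/7, 239/38, 1956/311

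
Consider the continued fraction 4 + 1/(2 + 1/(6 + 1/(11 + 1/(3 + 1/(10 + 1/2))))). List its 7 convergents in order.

Using the convergent recurrence p_i = a_i*p_{i-1} + p_{i-2}, q_i = a_i*q_{i-1} + q_{i-2} with p_{-2}=0, p_{-1}=1, q_{-2}=1, q_{-1}=0:
  i=0: a_0=4, p_0 = 4*1 + 0 = 4, q_0 = 4*0 + 1 = 1.
  i=1: a_1=2, p_1 = 2*4 + 1 = 9, q_1 = 2*1 + 0 = 2.
  i=2: a_2=6, p_2 = 6*9 + 4 = 58, q_2 = 6*2 + 1 = 13.
  i=3: a_3=11, p_3 = 11*58 + 9 = 647, q_3 = 11*13 + 2 = 145.
  i=4: a_4=3, p_4 = 3*647 + 58 = 1999, q_4 = 3*145 + 13 = 448.
  i=5: a_5=10, p_5 = 10*1999 + 647 = 20637, q_5 = 10*448 + 145 = 4625.
  i=6: a_6=2, p_6 = 2*20637 + 1999 = 43273, q_6 = 2*4625 + 448 = 9698.

4/1, 9/2, 58/13, 647/145, 1999/448, 20637/4625, 43273/9698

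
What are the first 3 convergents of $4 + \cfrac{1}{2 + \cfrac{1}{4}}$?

Using the convergent recurrence p_i = a_i*p_{i-1} + p_{i-2}, q_i = a_i*q_{i-1} + q_{i-2} with p_{-2}=0, p_{-1}=1, q_{-2}=1, q_{-1}=0:
  i=0: a_0=4, p_0 = 4*1 + 0 = 4, q_0 = 4*0 + 1 = 1.
  i=1: a_1=2, p_1 = 2*4 + 1 = 9, q_1 = 2*1 + 0 = 2.
  i=2: a_2=4, p_2 = 4*9 + 4 = 40, q_2 = 4*2 + 1 = 9.

4/1, 9/2, 40/9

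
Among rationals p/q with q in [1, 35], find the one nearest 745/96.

194/25

Expand x = 745/96 as a continued fraction with the Euclidean algorithm:
  745 = 7*96 + 73, so a_0 = 7.
  96 = 1*73 + 23, so a_1 = 1.
  73 = 3*23 + 4, so a_2 = 3.
  23 = 5*4 + 3, so a_3 = 5.
  4 = 1*3 + 1, so a_4 = 1.
  3 = 3*1 + 0, so a_5 = 3.
so x = [7; 1, 3, 5, 1, 3].
Convergents (p_i = a_i*p_{i-1} + p_{i-2}, q_i = a_i*q_{i-1} + q_{i-2} with p_{-2}=0, p_{-1}=1, q_{-2}=1, q_{-1}=0), until the denominator exceeds 35:
  i=0: a_0=7, p_0 = 7*1 + 0 = 7, q_0 = 7*0 + 1 = 1.
  i=1: a_1=1, p_1 = 1*7 + 1 = 8, q_1 = 1*1 + 0 = 1.
  i=2: a_2=3, p_2 = 3*8 + 7 = 31, q_2 = 3*1 + 1 = 4.
  i=3: a_3=5, p_3 = 5*31 + 8 = 163, q_3 = 5*4 + 1 = 21.
  i=4: a_4=1, p_4 = 1*163 + 31 = 194, q_4 = 1*21 + 4 = 25.
  i=5: a_5=3, p_5 = 3*194 + 163 = 745, q_5 = 3*25 + 21 = 96.
q_5 = 96 > 35, so the last convergent with denominator <= 35 is p_4/q_4 = 194/25.
The closest fraction with denominator <= 35 is either p_4/q_4 or the intermediate fraction (k*p_4 + p_3)/(k*q_4 + q_3) with the largest k >= 1 whose denominator stays <= 35; these approach x as k grows, and every other convergent or intermediate fraction in range is farther away.
Largest k: floor((35 - q_3)/q_4) = floor((35 - 21)/25) = 0.
Since k = 0, no intermediate fraction beyond p_4/q_4 has denominator <= 35, so the convergent 194/25 is the closest (its error is |745*25 - 194*96|/(96*25) = 1/2400).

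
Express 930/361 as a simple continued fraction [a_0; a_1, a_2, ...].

[2; 1, 1, 2, 1, 3, 1, 1, 2, 2]

Run the Euclidean algorithm on 930 and 361; the successive quotients are the partial quotients a_0, a_1, ... (each step inverts the fractional part left over by the previous one):
  930 = 2*361 + 208, so a_0 = 2.
  361 = 1*208 + 153, so a_1 = 1.
  208 = 1*153 + 55, so a_2 = 1.
  153 = 2*55 + 43, so a_3 = 2.
  55 = 1*43 + 12, so a_4 = 1.
  43 = 3*12 + 7, so a_5 = 3.
  12 = 1*7 + 5, so a_6 = 1.
  7 = 1*5 + 2, so a_7 = 1.
  5 = 2*2 + 1, so a_8 = 2.
  2 = 2*1 + 0, so a_9 = 2.
The remainder reaches 0 after 10 divisions, so the expansion has 10 partial quotients, read off in order.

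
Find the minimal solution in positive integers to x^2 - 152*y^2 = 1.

(x, y) = (37, 3)

First expand sqrt(152) as a continued fraction. With x_i = (sqrt(152) + m_i)/d_i and (m_0, d_0) = (0, 1): a_0 = floor(sqrt(152)) = 12, since 12^2 = 144 <= 152 < 169 = 13^2.
Iterate m_{i+1} = d_i*a_i - m_i, d_{i+1} = (152 - m_{i+1}^2)/d_i, a_{i+1} = floor((a_0 + m_{i+1})/d_{i+1}):
  m_1 = 1*12 - 0 = 12, d_1 = (152 - 12^2)/1 = 8/1 = 8, a_1 = floor((12 + 12)/8) = 3.
  m_2 = 8*3 - 12 = 12, d_2 = (152 - 12^2)/8 = 8/8 = 1, a_2 = floor((12 + 12)/1) = 24.
  m_3 = 1*24 - 12 = 12, d_3 = (152 - 12^2)/1 = 8/1 = 8: (m_3, d_3) = (m_1, d_1) = (12, 8), so from here the quotients repeat a_1, a_2; the period length is 2.
So sqrt(152) = [12; (3, 24)] with period length k = 2.
k is even, so the fundamental solution of x^2 - 152y^2 = 1 is (p_{k-1}, q_{k-1}) = (p_1, q_1); compute convergents through index 1.
Convergents (p_i = a_i*p_{i-1} + p_{i-2}, q_i = a_i*q_{i-1} + q_{i-2} with p_{-2}=0, p_{-1}=1, q_{-2}=1, q_{-1}=0):
  i=0: a_0=12, p_0 = 12*1 + 0 = 12, q_0 = 12*0 + 1 = 1.
  i=1: a_1=3, p_1 = 3*12 + 1 = 37, q_1 = 3*1 + 0 = 3.
Check: 37^2 - 152*3^2 = 1369 - 1368 = 1, so (x, y) = (37, 3) solves the equation, and by the theorem it is the least positive solution.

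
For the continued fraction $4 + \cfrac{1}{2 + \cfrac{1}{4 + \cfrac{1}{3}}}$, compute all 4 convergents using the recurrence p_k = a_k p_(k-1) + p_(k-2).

Using the convergent recurrence p_i = a_i*p_{i-1} + p_{i-2}, q_i = a_i*q_{i-1} + q_{i-2} with p_{-2}=0, p_{-1}=1, q_{-2}=1, q_{-1}=0:
  i=0: a_0=4, p_0 = 4*1 + 0 = 4, q_0 = 4*0 + 1 = 1.
  i=1: a_1=2, p_1 = 2*4 + 1 = 9, q_1 = 2*1 + 0 = 2.
  i=2: a_2=4, p_2 = 4*9 + 4 = 40, q_2 = 4*2 + 1 = 9.
  i=3: a_3=3, p_3 = 3*40 + 9 = 129, q_3 = 3*9 + 2 = 29.

4/1, 9/2, 40/9, 129/29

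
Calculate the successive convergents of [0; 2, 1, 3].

0/1, 1/2, 1/3, 4/11

Using the convergent recurrence p_i = a_i*p_{i-1} + p_{i-2}, q_i = a_i*q_{i-1} + q_{i-2} with p_{-2}=0, p_{-1}=1, q_{-2}=1, q_{-1}=0:
  i=0: a_0=0, p_0 = 0*1 + 0 = 0, q_0 = 0*0 + 1 = 1.
  i=1: a_1=2, p_1 = 2*0 + 1 = 1, q_1 = 2*1 + 0 = 2.
  i=2: a_2=1, p_2 = 1*1 + 0 = 1, q_2 = 1*2 + 1 = 3.
  i=3: a_3=3, p_3 = 3*1 + 1 = 4, q_3 = 3*3 + 2 = 11.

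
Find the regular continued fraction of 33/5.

[6; 1, 1, 2]

Run the Euclidean algorithm on 33 and 5; the successive quotients are the partial quotients a_0, a_1, ... (each step inverts the fractional part left over by the previous one):
  33 = 6*5 + 3, so a_0 = 6.
  5 = 1*3 + 2, so a_1 = 1.
  3 = 1*2 + 1, so a_2 = 1.
  2 = 2*1 + 0, so a_3 = 2.
The remainder reaches 0 after 4 divisions, so the expansion has 4 partial quotients, read off in order.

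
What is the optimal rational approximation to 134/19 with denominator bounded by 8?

7/1

Expand x = 134/19 as a continued fraction with the Euclidean algorithm:
  134 = 7*19 + 1, so a_0 = 7.
  19 = 19*1 + 0, so a_1 = 19.
so x = [7; 19].
Convergents (p_i = a_i*p_{i-1} + p_{i-2}, q_i = a_i*q_{i-1} + q_{i-2} with p_{-2}=0, p_{-1}=1, q_{-2}=1, q_{-1}=0), until the denominator exceeds 8:
  i=0: a_0=7, p_0 = 7*1 + 0 = 7, q_0 = 7*0 + 1 = 1.
  i=1: a_1=19, p_1 = 19*7 + 1 = 134, q_1 = 19*1 + 0 = 19.
q_1 = 19 > 8, so the last convergent with denominator <= 8 is p_0/q_0 = 7/1.
The closest fraction with denominator <= 8 is either p_0/q_0 or the intermediate fraction (k*p_0 + p_{-1})/(k*q_0 + q_{-1}) with the largest k >= 1 whose denominator stays <= 8; these approach x as k grows, and every other convergent or intermediate fraction in range is farther away.
Largest k: floor((8 - q_{-1})/q_0) = floor((8 - 0)/1) = 8 (using the seeds p_{-1} = 1, q_{-1} = 0).
That gives (8*7 + 1)/(8*1 + 0) = 57/8.
Compare the errors: |x - 7/1| = |134*1 - 7*19|/(19*1) = 1/19, and |x - 57/8| = |134*8 - 57*19|/(19*8) = 11/152.
Cross-multiplying, 1*152 = 152 < 209 = 11*19, so 1/19 is smaller: the convergent 7/1 is closer to x than 57/8.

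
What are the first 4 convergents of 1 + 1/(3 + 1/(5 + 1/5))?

Using the convergent recurrence p_i = a_i*p_{i-1} + p_{i-2}, q_i = a_i*q_{i-1} + q_{i-2} with p_{-2}=0, p_{-1}=1, q_{-2}=1, q_{-1}=0:
  i=0: a_0=1, p_0 = 1*1 + 0 = 1, q_0 = 1*0 + 1 = 1.
  i=1: a_1=3, p_1 = 3*1 + 1 = 4, q_1 = 3*1 + 0 = 3.
  i=2: a_2=5, p_2 = 5*4 + 1 = 21, q_2 = 5*3 + 1 = 16.
  i=3: a_3=5, p_3 = 5*21 + 4 = 109, q_3 = 5*16 + 3 = 83.

1/1, 4/3, 21/16, 109/83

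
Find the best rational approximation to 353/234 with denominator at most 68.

89/59

Expand x = 353/234 as a continued fraction with the Euclidean algorithm:
  353 = 1*234 + 119, so a_0 = 1.
  234 = 1*119 + 115, so a_1 = 1.
  119 = 1*115 + 4, so a_2 = 1.
  115 = 28*4 + 3, so a_3 = 28.
  4 = 1*3 + 1, so a_4 = 1.
  3 = 3*1 + 0, so a_5 = 3.
so x = [1; 1, 1, 28, 1, 3].
Convergents (p_i = a_i*p_{i-1} + p_{i-2}, q_i = a_i*q_{i-1} + q_{i-2} with p_{-2}=0, p_{-1}=1, q_{-2}=1, q_{-1}=0), until the denominator exceeds 68:
  i=0: a_0=1, p_0 = 1*1 + 0 = 1, q_0 = 1*0 + 1 = 1.
  i=1: a_1=1, p_1 = 1*1 + 1 = 2, q_1 = 1*1 + 0 = 1.
  i=2: a_2=1, p_2 = 1*2 + 1 = 3, q_2 = 1*1 + 1 = 2.
  i=3: a_3=28, p_3 = 28*3 + 2 = 86, q_3 = 28*2 + 1 = 57.
  i=4: a_4=1, p_4 = 1*86 + 3 = 89, q_4 = 1*57 + 2 = 59.
  i=5: a_5=3, p_5 = 3*89 + 86 = 353, q_5 = 3*59 + 57 = 234.
q_5 = 234 > 68, so the last convergent with denominator <= 68 is p_4/q_4 = 89/59.
The closest fraction with denominator <= 68 is either p_4/q_4 or the intermediate fraction (k*p_4 + p_3)/(k*q_4 + q_3) with the largest k >= 1 whose denominator stays <= 68; these approach x as k grows, and every other convergent or intermediate fraction in range is farther away.
Largest k: floor((68 - q_3)/q_4) = floor((68 - 57)/59) = 0.
Since k = 0, no intermediate fraction beyond p_4/q_4 has denominator <= 68, so the convergent 89/59 is the closest (its error is |353*59 - 89*234|/(234*59) = 1/13806).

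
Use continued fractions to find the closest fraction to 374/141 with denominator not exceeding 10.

Expand x = 374/141 as a continued fraction with the Euclidean algorithm:
  374 = 2*141 + 92, so a_0 = 2.
  141 = 1*92 + 49, so a_1 = 1.
  92 = 1*49 + 43, so a_2 = 1.
  49 = 1*43 + 6, so a_3 = 1.
  43 = 7*6 + 1, so a_4 = 7.
  6 = 6*1 + 0, so a_5 = 6.
so x = [2; 1, 1, 1, 7, 6].
Convergents (p_i = a_i*p_{i-1} + p_{i-2}, q_i = a_i*q_{i-1} + q_{i-2} with p_{-2}=0, p_{-1}=1, q_{-2}=1, q_{-1}=0), until the denominator exceeds 10:
  i=0: a_0=2, p_0 = 2*1 + 0 = 2, q_0 = 2*0 + 1 = 1.
  i=1: a_1=1, p_1 = 1*2 + 1 = 3, q_1 = 1*1 + 0 = 1.
  i=2: a_2=1, p_2 = 1*3 + 2 = 5, q_2 = 1*1 + 1 = 2.
  i=3: a_3=1, p_3 = 1*5 + 3 = 8, q_3 = 1*2 + 1 = 3.
  i=4: a_4=7, p_4 = 7*8 + 5 = 61, q_4 = 7*3 + 2 = 23.
q_4 = 23 > 10, so the last convergent with denominator <= 10 is p_3/q_3 = 8/3.
The closest fraction with denominator <= 10 is either p_3/q_3 or the intermediate fraction (k*p_3 + p_2)/(k*q_3 + q_2) with the largest k >= 1 whose denominator stays <= 10; these approach x as k grows, and every other convergent or intermediate fraction in range is farther away.
Largest k: floor((10 - q_2)/q_3) = floor((10 - 2)/3) = 2.
That gives (2*8 + 5)/(2*3 + 2) = 21/8.
Compare the errors: |x - 8/3| = |374*3 - 8*141|/(141*3) = 6/423, and |x - 21/8| = |374*8 - 21*141|/(141*8) = 31/1128.
Cross-multiplying, 6*1128 = 6768 < 13113 = 31*423, so 6/423 is smaller: the convergent 8/3 is closer to x than 21/8.

8/3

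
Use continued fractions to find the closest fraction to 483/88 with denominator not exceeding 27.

Expand x = 483/88 as a continued fraction with the Euclidean algorithm:
  483 = 5*88 + 43, so a_0 = 5.
  88 = 2*43 + 2, so a_1 = 2.
  43 = 21*2 + 1, so a_2 = 21.
  2 = 2*1 + 0, so a_3 = 2.
so x = [5; 2, 21, 2].
Convergents (p_i = a_i*p_{i-1} + p_{i-2}, q_i = a_i*q_{i-1} + q_{i-2} with p_{-2}=0, p_{-1}=1, q_{-2}=1, q_{-1}=0), until the denominator exceeds 27:
  i=0: a_0=5, p_0 = 5*1 + 0 = 5, q_0 = 5*0 + 1 = 1.
  i=1: a_1=2, p_1 = 2*5 + 1 = 11, q_1 = 2*1 + 0 = 2.
  i=2: a_2=21, p_2 = 21*11 + 5 = 236, q_2 = 21*2 + 1 = 43.
q_2 = 43 > 27, so the last convergent with denominator <= 27 is p_1/q_1 = 11/2.
The closest fraction with denominator <= 27 is either p_1/q_1 or the intermediate fraction (k*p_1 + p_0)/(k*q_1 + q_0) with the largest k >= 1 whose denominator stays <= 27; these approach x as k grows, and every other convergent or intermediate fraction in range is farther away.
Largest k: floor((27 - q_0)/q_1) = floor((27 - 1)/2) = 13.
That gives (13*11 + 5)/(13*2 + 1) = 148/27.
Compare the errors: |x - 11/2| = |483*2 - 11*88|/(88*2) = 2/176, and |x - 148/27| = |483*27 - 148*88|/(88*27) = 17/2376.
Cross-multiplying, 17*176 = 2992 < 4752 = 2*2376, so 17/2376 is smaller: the intermediate fraction 148/27 is closer to x than 11/2.

148/27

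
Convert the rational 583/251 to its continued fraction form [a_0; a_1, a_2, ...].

Run the Euclidean algorithm on 583 and 251; the successive quotients are the partial quotients a_0, a_1, ... (each step inverts the fractional part left over by the previous one):
  583 = 2*251 + 81, so a_0 = 2.
  251 = 3*81 + 8, so a_1 = 3.
  81 = 10*8 + 1, so a_2 = 10.
  8 = 8*1 + 0, so a_3 = 8.
The remainder reaches 0 after 4 divisions, so the expansion has 4 partial quotients, read off in order.

[2; 3, 10, 8]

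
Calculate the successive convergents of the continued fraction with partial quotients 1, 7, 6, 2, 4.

Using the convergent recurrence p_i = a_i*p_{i-1} + p_{i-2}, q_i = a_i*q_{i-1} + q_{i-2} with p_{-2}=0, p_{-1}=1, q_{-2}=1, q_{-1}=0:
  i=0: a_0=1, p_0 = 1*1 + 0 = 1, q_0 = 1*0 + 1 = 1.
  i=1: a_1=7, p_1 = 7*1 + 1 = 8, q_1 = 7*1 + 0 = 7.
  i=2: a_2=6, p_2 = 6*8 + 1 = 49, q_2 = 6*7 + 1 = 43.
  i=3: a_3=2, p_3 = 2*49 + 8 = 106, q_3 = 2*43 + 7 = 93.
  i=4: a_4=4, p_4 = 4*106 + 49 = 473, q_4 = 4*93 + 43 = 415.

1/1, 8/7, 49/43, 106/93, 473/415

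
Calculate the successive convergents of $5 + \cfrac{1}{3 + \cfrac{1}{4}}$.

5/1, 16/3, 69/13

Using the convergent recurrence p_i = a_i*p_{i-1} + p_{i-2}, q_i = a_i*q_{i-1} + q_{i-2} with p_{-2}=0, p_{-1}=1, q_{-2}=1, q_{-1}=0:
  i=0: a_0=5, p_0 = 5*1 + 0 = 5, q_0 = 5*0 + 1 = 1.
  i=1: a_1=3, p_1 = 3*5 + 1 = 16, q_1 = 3*1 + 0 = 3.
  i=2: a_2=4, p_2 = 4*16 + 5 = 69, q_2 = 4*3 + 1 = 13.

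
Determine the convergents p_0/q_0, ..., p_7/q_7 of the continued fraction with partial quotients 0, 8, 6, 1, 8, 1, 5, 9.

Using the convergent recurrence p_i = a_i*p_{i-1} + p_{i-2}, q_i = a_i*q_{i-1} + q_{i-2} with p_{-2}=0, p_{-1}=1, q_{-2}=1, q_{-1}=0:
  i=0: a_0=0, p_0 = 0*1 + 0 = 0, q_0 = 0*0 + 1 = 1.
  i=1: a_1=8, p_1 = 8*0 + 1 = 1, q_1 = 8*1 + 0 = 8.
  i=2: a_2=6, p_2 = 6*1 + 0 = 6, q_2 = 6*8 + 1 = 49.
  i=3: a_3=1, p_3 = 1*6 + 1 = 7, q_3 = 1*49 + 8 = 57.
  i=4: a_4=8, p_4 = 8*7 + 6 = 62, q_4 = 8*57 + 49 = 505.
  i=5: a_5=1, p_5 = 1*62 + 7 = 69, q_5 = 1*505 + 57 = 562.
  i=6: a_6=5, p_6 = 5*69 + 62 = 407, q_6 = 5*562 + 505 = 3315.
  i=7: a_7=9, p_7 = 9*407 + 69 = 3732, q_7 = 9*3315 + 562 = 30397.

0/1, 1/8, 6/49, 7/57, 62/505, 69/562, 407/3315, 3732/30397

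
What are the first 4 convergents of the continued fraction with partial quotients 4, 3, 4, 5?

4/1, 13/3, 56/13, 293/68

Using the convergent recurrence p_i = a_i*p_{i-1} + p_{i-2}, q_i = a_i*q_{i-1} + q_{i-2} with p_{-2}=0, p_{-1}=1, q_{-2}=1, q_{-1}=0:
  i=0: a_0=4, p_0 = 4*1 + 0 = 4, q_0 = 4*0 + 1 = 1.
  i=1: a_1=3, p_1 = 3*4 + 1 = 13, q_1 = 3*1 + 0 = 3.
  i=2: a_2=4, p_2 = 4*13 + 4 = 56, q_2 = 4*3 + 1 = 13.
  i=3: a_3=5, p_3 = 5*56 + 13 = 293, q_3 = 5*13 + 3 = 68.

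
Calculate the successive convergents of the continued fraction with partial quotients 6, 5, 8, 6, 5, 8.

Using the convergent recurrence p_i = a_i*p_{i-1} + p_{i-2}, q_i = a_i*q_{i-1} + q_{i-2} with p_{-2}=0, p_{-1}=1, q_{-2}=1, q_{-1}=0:
  i=0: a_0=6, p_0 = 6*1 + 0 = 6, q_0 = 6*0 + 1 = 1.
  i=1: a_1=5, p_1 = 5*6 + 1 = 31, q_1 = 5*1 + 0 = 5.
  i=2: a_2=8, p_2 = 8*31 + 6 = 254, q_2 = 8*5 + 1 = 41.
  i=3: a_3=6, p_3 = 6*254 + 31 = 1555, q_3 = 6*41 + 5 = 251.
  i=4: a_4=5, p_4 = 5*1555 + 254 = 8029, q_4 = 5*251 + 41 = 1296.
  i=5: a_5=8, p_5 = 8*8029 + 1555 = 65787, q_5 = 8*1296 + 251 = 10619.

6/1, 31/5, 254/41, 1555/251, 8029/1296, 65787/10619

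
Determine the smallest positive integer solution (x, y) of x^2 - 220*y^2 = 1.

(x, y) = (89, 6)

First expand sqrt(220) as a continued fraction. With x_i = (sqrt(220) + m_i)/d_i and (m_0, d_0) = (0, 1): a_0 = floor(sqrt(220)) = 14, since 14^2 = 196 <= 220 < 225 = 15^2.
Iterate m_{i+1} = d_i*a_i - m_i, d_{i+1} = (220 - m_{i+1}^2)/d_i, a_{i+1} = floor((a_0 + m_{i+1})/d_{i+1}):
  m_1 = 1*14 - 0 = 14, d_1 = (220 - 14^2)/1 = 24/1 = 24, a_1 = floor((14 + 14)/24) = 1.
  m_2 = 24*1 - 14 = 10, d_2 = (220 - 10^2)/24 = 120/24 = 5, a_2 = floor((14 + 10)/5) = 4.
  m_3 = 5*4 - 10 = 10, d_3 = (220 - 10^2)/5 = 120/5 = 24, a_3 = floor((14 + 10)/24) = 1.
  m_4 = 24*1 - 10 = 14, d_4 = (220 - 14^2)/24 = 24/24 = 1, a_4 = floor((14 + 14)/1) = 28.
  m_5 = 1*28 - 14 = 14, d_5 = (220 - 14^2)/1 = 24/1 = 24: (m_5, d_5) = (m_1, d_1) = (14, 24), so from here the quotients repeat a_1, ..., a_4; the period length is 4.
So sqrt(220) = [14; (1, 4, 1, 28)] with period length k = 4.
k is even, so the fundamental solution of x^2 - 220y^2 = 1 is (p_{k-1}, q_{k-1}) = (p_3, q_3); compute convergents through index 3.
Convergents (p_i = a_i*p_{i-1} + p_{i-2}, q_i = a_i*q_{i-1} + q_{i-2} with p_{-2}=0, p_{-1}=1, q_{-2}=1, q_{-1}=0):
  i=0: a_0=14, p_0 = 14*1 + 0 = 14, q_0 = 14*0 + 1 = 1.
  i=1: a_1=1, p_1 = 1*14 + 1 = 15, q_1 = 1*1 + 0 = 1.
  i=2: a_2=4, p_2 = 4*15 + 14 = 74, q_2 = 4*1 + 1 = 5.
  i=3: a_3=1, p_3 = 1*74 + 15 = 89, q_3 = 1*5 + 1 = 6.
Check: 89^2 - 220*6^2 = 7921 - 7920 = 1, so (x, y) = (89, 6) solves the equation, and by the theorem it is the least positive solution.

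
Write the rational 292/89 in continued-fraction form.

[3; 3, 1, 1, 3, 1, 2]

Run the Euclidean algorithm on 292 and 89; the successive quotients are the partial quotients a_0, a_1, ... (each step inverts the fractional part left over by the previous one):
  292 = 3*89 + 25, so a_0 = 3.
  89 = 3*25 + 14, so a_1 = 3.
  25 = 1*14 + 11, so a_2 = 1.
  14 = 1*11 + 3, so a_3 = 1.
  11 = 3*3 + 2, so a_4 = 3.
  3 = 1*2 + 1, so a_5 = 1.
  2 = 2*1 + 0, so a_6 = 2.
The remainder reaches 0 after 7 divisions, so the expansion has 7 partial quotients, read off in order.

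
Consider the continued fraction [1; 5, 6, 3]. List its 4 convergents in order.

1/1, 6/5, 37/31, 117/98

Using the convergent recurrence p_i = a_i*p_{i-1} + p_{i-2}, q_i = a_i*q_{i-1} + q_{i-2} with p_{-2}=0, p_{-1}=1, q_{-2}=1, q_{-1}=0:
  i=0: a_0=1, p_0 = 1*1 + 0 = 1, q_0 = 1*0 + 1 = 1.
  i=1: a_1=5, p_1 = 5*1 + 1 = 6, q_1 = 5*1 + 0 = 5.
  i=2: a_2=6, p_2 = 6*6 + 1 = 37, q_2 = 6*5 + 1 = 31.
  i=3: a_3=3, p_3 = 3*37 + 6 = 117, q_3 = 3*31 + 5 = 98.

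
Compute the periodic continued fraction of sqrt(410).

Write x_i = (sqrt(410) + m_i)/d_i with (m_0, d_0) = (0, 1). a_0 = floor(sqrt(410)) = 20, since 20^2 = 400 <= 410 < 441 = 21^2.
Iterate m_{i+1} = d_i*a_i - m_i, d_{i+1} = (410 - m_{i+1}^2)/d_i, a_{i+1} = floor((a_0 + m_{i+1})/d_{i+1}):
  m_1 = 1*20 - 0 = 20, d_1 = (410 - 20^2)/1 = 10/1 = 10, a_1 = floor((20 + 20)/10) = 4.
  m_2 = 10*4 - 20 = 20, d_2 = (410 - 20^2)/10 = 10/10 = 1, a_2 = floor((20 + 20)/1) = 40.
  m_3 = 1*40 - 20 = 20, d_3 = (410 - 20^2)/1 = 10/1 = 10: (m_3, d_3) = (m_1, d_1) = (20, 10), so from here the quotients repeat a_1, a_2; the period length is 2.
Hence the expansion of sqrt(410) is a_0 = 20 followed by the repeating block 4, 40 (period 2).

[20; (4, 40)]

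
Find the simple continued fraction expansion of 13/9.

Run the Euclidean algorithm on 13 and 9; the successive quotients are the partial quotients a_0, a_1, ... (each step inverts the fractional part left over by the previous one):
  13 = 1*9 + 4, so a_0 = 1.
  9 = 2*4 + 1, so a_1 = 2.
  4 = 4*1 + 0, so a_2 = 4.
The remainder reaches 0 after 3 divisions, so the expansion has 3 partial quotients, read off in order.

[1; 2, 4]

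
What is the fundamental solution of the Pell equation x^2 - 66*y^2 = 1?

First expand sqrt(66) as a continued fraction. With x_i = (sqrt(66) + m_i)/d_i and (m_0, d_0) = (0, 1): a_0 = floor(sqrt(66)) = 8, since 8^2 = 64 <= 66 < 81 = 9^2.
Iterate m_{i+1} = d_i*a_i - m_i, d_{i+1} = (66 - m_{i+1}^2)/d_i, a_{i+1} = floor((a_0 + m_{i+1})/d_{i+1}):
  m_1 = 1*8 - 0 = 8, d_1 = (66 - 8^2)/1 = 2/1 = 2, a_1 = floor((8 + 8)/2) = 8.
  m_2 = 2*8 - 8 = 8, d_2 = (66 - 8^2)/2 = 2/2 = 1, a_2 = floor((8 + 8)/1) = 16.
  m_3 = 1*16 - 8 = 8, d_3 = (66 - 8^2)/1 = 2/1 = 2: (m_3, d_3) = (m_1, d_1) = (8, 2), so from here the quotients repeat a_1, a_2; the period length is 2.
So sqrt(66) = [8; (8, 16)] with period length k = 2.
k is even, so the fundamental solution of x^2 - 66y^2 = 1 is (p_{k-1}, q_{k-1}) = (p_1, q_1); compute convergents through index 1.
Convergents (p_i = a_i*p_{i-1} + p_{i-2}, q_i = a_i*q_{i-1} + q_{i-2} with p_{-2}=0, p_{-1}=1, q_{-2}=1, q_{-1}=0):
  i=0: a_0=8, p_0 = 8*1 + 0 = 8, q_0 = 8*0 + 1 = 1.
  i=1: a_1=8, p_1 = 8*8 + 1 = 65, q_1 = 8*1 + 0 = 8.
Check: 65^2 - 66*8^2 = 4225 - 4224 = 1, so (x, y) = (65, 8) solves the equation, and by the theorem it is the least positive solution.

(x, y) = (65, 8)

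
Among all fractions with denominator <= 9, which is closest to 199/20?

Expand x = 199/20 as a continued fraction with the Euclidean algorithm:
  199 = 9*20 + 19, so a_0 = 9.
  20 = 1*19 + 1, so a_1 = 1.
  19 = 19*1 + 0, so a_2 = 19.
so x = [9; 1, 19].
Convergents (p_i = a_i*p_{i-1} + p_{i-2}, q_i = a_i*q_{i-1} + q_{i-2} with p_{-2}=0, p_{-1}=1, q_{-2}=1, q_{-1}=0), until the denominator exceeds 9:
  i=0: a_0=9, p_0 = 9*1 + 0 = 9, q_0 = 9*0 + 1 = 1.
  i=1: a_1=1, p_1 = 1*9 + 1 = 10, q_1 = 1*1 + 0 = 1.
  i=2: a_2=19, p_2 = 19*10 + 9 = 199, q_2 = 19*1 + 1 = 20.
q_2 = 20 > 9, so the last convergent with denominator <= 9 is p_1/q_1 = 10/1.
The closest fraction with denominator <= 9 is either p_1/q_1 or the intermediate fraction (k*p_1 + p_0)/(k*q_1 + q_0) with the largest k >= 1 whose denominator stays <= 9; these approach x as k grows, and every other convergent or intermediate fraction in range is farther away.
Largest k: floor((9 - q_0)/q_1) = floor((9 - 1)/1) = 8.
That gives (8*10 + 9)/(8*1 + 1) = 89/9.
Compare the errors: |x - 10/1| = |199*1 - 10*20|/(20*1) = 1/20, and |x - 89/9| = |199*9 - 89*20|/(20*9) = 11/180.
Cross-multiplying, 1*180 = 180 < 220 = 11*20, so 1/20 is smaller: the convergent 10/1 is closer to x than 89/9.

10/1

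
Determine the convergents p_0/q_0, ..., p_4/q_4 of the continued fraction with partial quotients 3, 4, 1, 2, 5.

3/1, 13/4, 16/5, 45/14, 241/75

Using the convergent recurrence p_i = a_i*p_{i-1} + p_{i-2}, q_i = a_i*q_{i-1} + q_{i-2} with p_{-2}=0, p_{-1}=1, q_{-2}=1, q_{-1}=0:
  i=0: a_0=3, p_0 = 3*1 + 0 = 3, q_0 = 3*0 + 1 = 1.
  i=1: a_1=4, p_1 = 4*3 + 1 = 13, q_1 = 4*1 + 0 = 4.
  i=2: a_2=1, p_2 = 1*13 + 3 = 16, q_2 = 1*4 + 1 = 5.
  i=3: a_3=2, p_3 = 2*16 + 13 = 45, q_3 = 2*5 + 4 = 14.
  i=4: a_4=5, p_4 = 5*45 + 16 = 241, q_4 = 5*14 + 5 = 75.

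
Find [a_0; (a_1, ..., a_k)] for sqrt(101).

Write x_i = (sqrt(101) + m_i)/d_i with (m_0, d_0) = (0, 1). a_0 = floor(sqrt(101)) = 10, since 10^2 = 100 <= 101 < 121 = 11^2.
Iterate m_{i+1} = d_i*a_i - m_i, d_{i+1} = (101 - m_{i+1}^2)/d_i, a_{i+1} = floor((a_0 + m_{i+1})/d_{i+1}):
  m_1 = 1*10 - 0 = 10, d_1 = (101 - 10^2)/1 = 1/1 = 1, a_1 = floor((10 + 10)/1) = 20.
  m_2 = 1*20 - 10 = 10, d_2 = (101 - 10^2)/1 = 1/1 = 1: (m_2, d_2) = (m_1, d_1) = (10, 1), so from here the quotient a_1 repeats; the period length is 1.
Hence the expansion of sqrt(101) is a_0 = 10 followed by the repeating block 20 (period 1).

[10; (20)]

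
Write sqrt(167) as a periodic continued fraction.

[12; (1, 11, 1, 24)]

Write x_i = (sqrt(167) + m_i)/d_i with (m_0, d_0) = (0, 1). a_0 = floor(sqrt(167)) = 12, since 12^2 = 144 <= 167 < 169 = 13^2.
Iterate m_{i+1} = d_i*a_i - m_i, d_{i+1} = (167 - m_{i+1}^2)/d_i, a_{i+1} = floor((a_0 + m_{i+1})/d_{i+1}):
  m_1 = 1*12 - 0 = 12, d_1 = (167 - 12^2)/1 = 23/1 = 23, a_1 = floor((12 + 12)/23) = 1.
  m_2 = 23*1 - 12 = 11, d_2 = (167 - 11^2)/23 = 46/23 = 2, a_2 = floor((12 + 11)/2) = 11.
  m_3 = 2*11 - 11 = 11, d_3 = (167 - 11^2)/2 = 46/2 = 23, a_3 = floor((12 + 11)/23) = 1.
  m_4 = 23*1 - 11 = 12, d_4 = (167 - 12^2)/23 = 23/23 = 1, a_4 = floor((12 + 12)/1) = 24.
  m_5 = 1*24 - 12 = 12, d_5 = (167 - 12^2)/1 = 23/1 = 23: (m_5, d_5) = (m_1, d_1) = (12, 23), so from here the quotients repeat a_1, ..., a_4; the period length is 4.
Hence the expansion of sqrt(167) is a_0 = 12 followed by the repeating block 1, 11, 1, 24 (period 4).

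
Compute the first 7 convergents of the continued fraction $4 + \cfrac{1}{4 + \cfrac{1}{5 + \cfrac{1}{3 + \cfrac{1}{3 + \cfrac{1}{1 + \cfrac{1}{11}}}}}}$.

4/1, 17/4, 89/21, 284/67, 941/222, 1225/289, 14416/3401

Using the convergent recurrence p_i = a_i*p_{i-1} + p_{i-2}, q_i = a_i*q_{i-1} + q_{i-2} with p_{-2}=0, p_{-1}=1, q_{-2}=1, q_{-1}=0:
  i=0: a_0=4, p_0 = 4*1 + 0 = 4, q_0 = 4*0 + 1 = 1.
  i=1: a_1=4, p_1 = 4*4 + 1 = 17, q_1 = 4*1 + 0 = 4.
  i=2: a_2=5, p_2 = 5*17 + 4 = 89, q_2 = 5*4 + 1 = 21.
  i=3: a_3=3, p_3 = 3*89 + 17 = 284, q_3 = 3*21 + 4 = 67.
  i=4: a_4=3, p_4 = 3*284 + 89 = 941, q_4 = 3*67 + 21 = 222.
  i=5: a_5=1, p_5 = 1*941 + 284 = 1225, q_5 = 1*222 + 67 = 289.
  i=6: a_6=11, p_6 = 11*1225 + 941 = 14416, q_6 = 11*289 + 222 = 3401.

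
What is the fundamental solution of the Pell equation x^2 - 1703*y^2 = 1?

First expand sqrt(1703) as a continued fraction. With x_i = (sqrt(1703) + m_i)/d_i and (m_0, d_0) = (0, 1): a_0 = floor(sqrt(1703)) = 41, since 41^2 = 1681 <= 1703 < 1764 = 42^2.
Iterate m_{i+1} = d_i*a_i - m_i, d_{i+1} = (1703 - m_{i+1}^2)/d_i, a_{i+1} = floor((a_0 + m_{i+1})/d_{i+1}):
  m_1 = 1*41 - 0 = 41, d_1 = (1703 - 41^2)/1 = 22/1 = 22, a_1 = floor((41 + 41)/22) = 3.
  m_2 = 22*3 - 41 = 25, d_2 = (1703 - 25^2)/22 = 1078/22 = 49, a_2 = floor((41 + 25)/49) = 1.
  m_3 = 49*1 - 25 = 24, d_3 = (1703 - 24^2)/49 = 1127/49 = 23, a_3 = floor((41 + 24)/23) = 2.
  m_4 = 23*2 - 24 = 22, d_4 = (1703 - 22^2)/23 = 1219/23 = 53, a_4 = floor((41 + 22)/53) = 1.
  m_5 = 53*1 - 22 = 31, d_5 = (1703 - 31^2)/53 = 742/53 = 14, a_5 = floor((41 + 31)/14) = 5.
  m_6 = 14*5 - 31 = 39, d_6 = (1703 - 39^2)/14 = 182/14 = 13, a_6 = floor((41 + 39)/13) = 6.
  m_7 = 13*6 - 39 = 39, d_7 = (1703 - 39^2)/13 = 182/13 = 14, a_7 = floor((41 + 39)/14) = 5.
  m_8 = 14*5 - 39 = 31, d_8 = (1703 - 31^2)/14 = 742/14 = 53, a_8 = floor((41 + 31)/53) = 1.
  m_9 = 53*1 - 31 = 22, d_9 = (1703 - 22^2)/53 = 1219/53 = 23, a_9 = floor((41 + 22)/23) = 2.
  m_10 = 23*2 - 22 = 24, d_10 = (1703 - 24^2)/23 = 1127/23 = 49, a_10 = floor((41 + 24)/49) = 1.
  m_11 = 49*1 - 24 = 25, d_11 = (1703 - 25^2)/49 = 1078/49 = 22, a_11 = floor((41 + 25)/22) = 3.
  m_12 = 22*3 - 25 = 41, d_12 = (1703 - 41^2)/22 = 22/22 = 1, a_12 = floor((41 + 41)/1) = 82.
  m_13 = 1*82 - 41 = 41, d_13 = (1703 - 41^2)/1 = 22/1 = 22: (m_13, d_13) = (m_1, d_1) = (41, 22), so from here the quotients repeat a_1, ..., a_12; the period length is 12.
So sqrt(1703) = [41; (3, 1, 2, 1, 5, 6, 5, 1, 2, 1, 3, 82)] with period length k = 12.
k is even, so the fundamental solution of x^2 - 1703y^2 = 1 is (p_{k-1}, q_{k-1}) = (p_11, q_11); compute convergents through index 11.
Convergents (p_i = a_i*p_{i-1} + p_{i-2}, q_i = a_i*q_{i-1} + q_{i-2} with p_{-2}=0, p_{-1}=1, q_{-2}=1, q_{-1}=0):
  i=0: a_0=41, p_0 = 41*1 + 0 = 41, q_0 = 41*0 + 1 = 1.
  i=1: a_1=3, p_1 = 3*41 + 1 = 124, q_1 = 3*1 + 0 = 3.
  i=2: a_2=1, p_2 = 1*124 + 41 = 165, q_2 = 1*3 + 1 = 4.
  i=3: a_3=2, p_3 = 2*165 + 124 = 454, q_3 = 2*4 + 3 = 11.
  i=4: a_4=1, p_4 = 1*454 + 165 = 619, q_4 = 1*11 + 4 = 15.
  i=5: a_5=5, p_5 = 5*619 + 454 = 3549, q_5 = 5*15 + 11 = 86.
  i=6: a_6=6, p_6 = 6*3549 + 619 = 21913, q_6 = 6*86 + 15 = 531.
  i=7: a_7=5, p_7 = 5*21913 + 3549 = 113114, q_7 = 5*531 + 86 = 2741.
  i=8: a_8=1, p_8 = 1*113114 + 21913 = 135027, q_8 = 1*2741 + 531 = 3272.
  i=9: a_9=2, p_9 = 2*135027 + 113114 = 383168, q_9 = 2*3272 + 2741 = 9285.
  i=10: a_10=1, p_10 = 1*383168 + 135027 = 518195, q_10 = 1*9285 + 3272 = 12557.
  i=11: a_11=3, p_11 = 3*518195 + 383168 = 1937753, q_11 = 3*12557 + 9285 = 46956.
Check: 1937753^2 - 1703*46956^2 = 3754886689009 - 3754886689008 = 1, so (x, y) = (1937753, 46956) solves the equation, and by the theorem it is the least positive solution.

(x, y) = (1937753, 46956)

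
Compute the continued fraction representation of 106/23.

Run the Euclidean algorithm on 106 and 23; the successive quotients are the partial quotients a_0, a_1, ... (each step inverts the fractional part left over by the previous one):
  106 = 4*23 + 14, so a_0 = 4.
  23 = 1*14 + 9, so a_1 = 1.
  14 = 1*9 + 5, so a_2 = 1.
  9 = 1*5 + 4, so a_3 = 1.
  5 = 1*4 + 1, so a_4 = 1.
  4 = 4*1 + 0, so a_5 = 4.
The remainder reaches 0 after 6 divisions, so the expansion has 6 partial quotients, read off in order.

[4; 1, 1, 1, 1, 4]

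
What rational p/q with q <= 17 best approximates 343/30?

183/16

Expand x = 343/30 as a continued fraction with the Euclidean algorithm:
  343 = 11*30 + 13, so a_0 = 11.
  30 = 2*13 + 4, so a_1 = 2.
  13 = 3*4 + 1, so a_2 = 3.
  4 = 4*1 + 0, so a_3 = 4.
so x = [11; 2, 3, 4].
Convergents (p_i = a_i*p_{i-1} + p_{i-2}, q_i = a_i*q_{i-1} + q_{i-2} with p_{-2}=0, p_{-1}=1, q_{-2}=1, q_{-1}=0), until the denominator exceeds 17:
  i=0: a_0=11, p_0 = 11*1 + 0 = 11, q_0 = 11*0 + 1 = 1.
  i=1: a_1=2, p_1 = 2*11 + 1 = 23, q_1 = 2*1 + 0 = 2.
  i=2: a_2=3, p_2 = 3*23 + 11 = 80, q_2 = 3*2 + 1 = 7.
  i=3: a_3=4, p_3 = 4*80 + 23 = 343, q_3 = 4*7 + 2 = 30.
q_3 = 30 > 17, so the last convergent with denominator <= 17 is p_2/q_2 = 80/7.
The closest fraction with denominator <= 17 is either p_2/q_2 or the intermediate fraction (k*p_2 + p_1)/(k*q_2 + q_1) with the largest k >= 1 whose denominator stays <= 17; these approach x as k grows, and every other convergent or intermediate fraction in range is farther away.
Largest k: floor((17 - q_1)/q_2) = floor((17 - 2)/7) = 2.
That gives (2*80 + 23)/(2*7 + 2) = 183/16.
Compare the errors: |x - 80/7| = |343*7 - 80*30|/(30*7) = 1/210, and |x - 183/16| = |343*16 - 183*30|/(30*16) = 2/480.
Cross-multiplying, 2*210 = 420 < 480 = 1*480, so 2/480 is smaller: the intermediate fraction 183/16 is closer to x than 80/7.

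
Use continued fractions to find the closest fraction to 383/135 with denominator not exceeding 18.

17/6

Expand x = 383/135 as a continued fraction with the Euclidean algorithm:
  383 = 2*135 + 113, so a_0 = 2.
  135 = 1*113 + 22, so a_1 = 1.
  113 = 5*22 + 3, so a_2 = 5.
  22 = 7*3 + 1, so a_3 = 7.
  3 = 3*1 + 0, so a_4 = 3.
so x = [2; 1, 5, 7, 3].
Convergents (p_i = a_i*p_{i-1} + p_{i-2}, q_i = a_i*q_{i-1} + q_{i-2} with p_{-2}=0, p_{-1}=1, q_{-2}=1, q_{-1}=0), until the denominator exceeds 18:
  i=0: a_0=2, p_0 = 2*1 + 0 = 2, q_0 = 2*0 + 1 = 1.
  i=1: a_1=1, p_1 = 1*2 + 1 = 3, q_1 = 1*1 + 0 = 1.
  i=2: a_2=5, p_2 = 5*3 + 2 = 17, q_2 = 5*1 + 1 = 6.
  i=3: a_3=7, p_3 = 7*17 + 3 = 122, q_3 = 7*6 + 1 = 43.
q_3 = 43 > 18, so the last convergent with denominator <= 18 is p_2/q_2 = 17/6.
The closest fraction with denominator <= 18 is either p_2/q_2 or the intermediate fraction (k*p_2 + p_1)/(k*q_2 + q_1) with the largest k >= 1 whose denominator stays <= 18; these approach x as k grows, and every other convergent or intermediate fraction in range is farther away.
Largest k: floor((18 - q_1)/q_2) = floor((18 - 1)/6) = 2.
That gives (2*17 + 3)/(2*6 + 1) = 37/13.
Compare the errors: |x - 17/6| = |383*6 - 17*135|/(135*6) = 3/810, and |x - 37/13| = |383*13 - 37*135|/(135*13) = 16/1755.
Cross-multiplying, 3*1755 = 5265 < 12960 = 16*810, so 3/810 is smaller: the convergent 17/6 is closer to x than 37/13.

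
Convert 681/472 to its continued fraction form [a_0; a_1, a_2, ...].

[1; 2, 3, 1, 6, 1, 2, 2]

Run the Euclidean algorithm on 681 and 472; the successive quotients are the partial quotients a_0, a_1, ... (each step inverts the fractional part left over by the previous one):
  681 = 1*472 + 209, so a_0 = 1.
  472 = 2*209 + 54, so a_1 = 2.
  209 = 3*54 + 47, so a_2 = 3.
  54 = 1*47 + 7, so a_3 = 1.
  47 = 6*7 + 5, so a_4 = 6.
  7 = 1*5 + 2, so a_5 = 1.
  5 = 2*2 + 1, so a_6 = 2.
  2 = 2*1 + 0, so a_7 = 2.
The remainder reaches 0 after 8 divisions, so the expansion has 8 partial quotients, read off in order.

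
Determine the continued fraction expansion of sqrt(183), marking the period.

[13; (1, 1, 8, 1, 1, 26)]

Write x_i = (sqrt(183) + m_i)/d_i with (m_0, d_0) = (0, 1). a_0 = floor(sqrt(183)) = 13, since 13^2 = 169 <= 183 < 196 = 14^2.
Iterate m_{i+1} = d_i*a_i - m_i, d_{i+1} = (183 - m_{i+1}^2)/d_i, a_{i+1} = floor((a_0 + m_{i+1})/d_{i+1}):
  m_1 = 1*13 - 0 = 13, d_1 = (183 - 13^2)/1 = 14/1 = 14, a_1 = floor((13 + 13)/14) = 1.
  m_2 = 14*1 - 13 = 1, d_2 = (183 - 1^2)/14 = 182/14 = 13, a_2 = floor((13 + 1)/13) = 1.
  m_3 = 13*1 - 1 = 12, d_3 = (183 - 12^2)/13 = 39/13 = 3, a_3 = floor((13 + 12)/3) = 8.
  m_4 = 3*8 - 12 = 12, d_4 = (183 - 12^2)/3 = 39/3 = 13, a_4 = floor((13 + 12)/13) = 1.
  m_5 = 13*1 - 12 = 1, d_5 = (183 - 1^2)/13 = 182/13 = 14, a_5 = floor((13 + 1)/14) = 1.
  m_6 = 14*1 - 1 = 13, d_6 = (183 - 13^2)/14 = 14/14 = 1, a_6 = floor((13 + 13)/1) = 26.
  m_7 = 1*26 - 13 = 13, d_7 = (183 - 13^2)/1 = 14/1 = 14: (m_7, d_7) = (m_1, d_1) = (13, 14), so from here the quotients repeat a_1, ..., a_6; the period length is 6.
Hence the expansion of sqrt(183) is a_0 = 13 followed by the repeating block 1, 1, 8, 1, 1, 26 (period 6).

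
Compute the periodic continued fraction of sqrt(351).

[18; (1, 2, 1, 3, 2, 2, 2, 3, 1, 2, 1, 36)]

Write x_i = (sqrt(351) + m_i)/d_i with (m_0, d_0) = (0, 1). a_0 = floor(sqrt(351)) = 18, since 18^2 = 324 <= 351 < 361 = 19^2.
Iterate m_{i+1} = d_i*a_i - m_i, d_{i+1} = (351 - m_{i+1}^2)/d_i, a_{i+1} = floor((a_0 + m_{i+1})/d_{i+1}):
  m_1 = 1*18 - 0 = 18, d_1 = (351 - 18^2)/1 = 27/1 = 27, a_1 = floor((18 + 18)/27) = 1.
  m_2 = 27*1 - 18 = 9, d_2 = (351 - 9^2)/27 = 270/27 = 10, a_2 = floor((18 + 9)/10) = 2.
  m_3 = 10*2 - 9 = 11, d_3 = (351 - 11^2)/10 = 230/10 = 23, a_3 = floor((18 + 11)/23) = 1.
  m_4 = 23*1 - 11 = 12, d_4 = (351 - 12^2)/23 = 207/23 = 9, a_4 = floor((18 + 12)/9) = 3.
  m_5 = 9*3 - 12 = 15, d_5 = (351 - 15^2)/9 = 126/9 = 14, a_5 = floor((18 + 15)/14) = 2.
  m_6 = 14*2 - 15 = 13, d_6 = (351 - 13^2)/14 = 182/14 = 13, a_6 = floor((18 + 13)/13) = 2.
  m_7 = 13*2 - 13 = 13, d_7 = (351 - 13^2)/13 = 182/13 = 14, a_7 = floor((18 + 13)/14) = 2.
  m_8 = 14*2 - 13 = 15, d_8 = (351 - 15^2)/14 = 126/14 = 9, a_8 = floor((18 + 15)/9) = 3.
  m_9 = 9*3 - 15 = 12, d_9 = (351 - 12^2)/9 = 207/9 = 23, a_9 = floor((18 + 12)/23) = 1.
  m_10 = 23*1 - 12 = 11, d_10 = (351 - 11^2)/23 = 230/23 = 10, a_10 = floor((18 + 11)/10) = 2.
  m_11 = 10*2 - 11 = 9, d_11 = (351 - 9^2)/10 = 270/10 = 27, a_11 = floor((18 + 9)/27) = 1.
  m_12 = 27*1 - 9 = 18, d_12 = (351 - 18^2)/27 = 27/27 = 1, a_12 = floor((18 + 18)/1) = 36.
  m_13 = 1*36 - 18 = 18, d_13 = (351 - 18^2)/1 = 27/1 = 27: (m_13, d_13) = (m_1, d_1) = (18, 27), so from here the quotients repeat a_1, ..., a_12; the period length is 12.
Hence the expansion of sqrt(351) is a_0 = 18 followed by the repeating block 1, 2, 1, 3, 2, 2, 2, 3, 1, 2, 1, 36 (period 12).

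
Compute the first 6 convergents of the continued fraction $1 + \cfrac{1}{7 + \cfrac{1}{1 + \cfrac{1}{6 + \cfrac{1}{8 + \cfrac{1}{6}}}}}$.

Using the convergent recurrence p_i = a_i*p_{i-1} + p_{i-2}, q_i = a_i*q_{i-1} + q_{i-2} with p_{-2}=0, p_{-1}=1, q_{-2}=1, q_{-1}=0:
  i=0: a_0=1, p_0 = 1*1 + 0 = 1, q_0 = 1*0 + 1 = 1.
  i=1: a_1=7, p_1 = 7*1 + 1 = 8, q_1 = 7*1 + 0 = 7.
  i=2: a_2=1, p_2 = 1*8 + 1 = 9, q_2 = 1*7 + 1 = 8.
  i=3: a_3=6, p_3 = 6*9 + 8 = 62, q_3 = 6*8 + 7 = 55.
  i=4: a_4=8, p_4 = 8*62 + 9 = 505, q_4 = 8*55 + 8 = 448.
  i=5: a_5=6, p_5 = 6*505 + 62 = 3092, q_5 = 6*448 + 55 = 2743.

1/1, 8/7, 9/8, 62/55, 505/448, 3092/2743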